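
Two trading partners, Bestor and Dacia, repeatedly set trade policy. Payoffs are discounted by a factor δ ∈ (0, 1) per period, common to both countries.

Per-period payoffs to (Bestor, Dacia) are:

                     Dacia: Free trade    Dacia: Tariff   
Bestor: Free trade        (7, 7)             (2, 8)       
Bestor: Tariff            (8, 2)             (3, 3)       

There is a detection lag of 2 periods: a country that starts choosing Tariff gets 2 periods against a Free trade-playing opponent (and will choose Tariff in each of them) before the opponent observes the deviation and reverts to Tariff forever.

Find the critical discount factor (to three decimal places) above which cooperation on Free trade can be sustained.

0.447

The best deviation is to choose Tariff for all 2 undetected periods, earning 8 each, then 3 forever once detected.
Deviation value: 8(1−δ^2)/(1−δ) + 3δ^2/(1−δ); cooperation value: 7/(1−δ).
IC: 7 ≥ 8(1−δ^2) + 3δ^2 = 8 − 5δ^2.
So δ^2 ≥ 1/5, giving δ ≥ (1/5)^(1/2) ≈ 0.447.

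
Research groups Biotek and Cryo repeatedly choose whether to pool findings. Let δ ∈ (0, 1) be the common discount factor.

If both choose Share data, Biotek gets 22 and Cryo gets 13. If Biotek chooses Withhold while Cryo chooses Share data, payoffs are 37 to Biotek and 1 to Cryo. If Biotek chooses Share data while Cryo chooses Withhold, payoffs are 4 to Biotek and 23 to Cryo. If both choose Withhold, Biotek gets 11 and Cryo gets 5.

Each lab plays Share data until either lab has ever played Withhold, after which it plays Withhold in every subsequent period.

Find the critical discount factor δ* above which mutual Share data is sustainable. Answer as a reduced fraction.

Biotek: cooperation gives 22 each period; deviation gives 37 once then 11 forever.
  22/(1−δ) ≥ 37 + 11δ/(1−δ) ⇒ δ ≥ 15/26.
Cryo: cooperation gives 13 each period; deviation gives 23 once then 5 forever.
  δ ≥ 10/18 = 5/9.
Both must hold, so the binding constraint is Biotek's: δ ≥ 15/26.

15/26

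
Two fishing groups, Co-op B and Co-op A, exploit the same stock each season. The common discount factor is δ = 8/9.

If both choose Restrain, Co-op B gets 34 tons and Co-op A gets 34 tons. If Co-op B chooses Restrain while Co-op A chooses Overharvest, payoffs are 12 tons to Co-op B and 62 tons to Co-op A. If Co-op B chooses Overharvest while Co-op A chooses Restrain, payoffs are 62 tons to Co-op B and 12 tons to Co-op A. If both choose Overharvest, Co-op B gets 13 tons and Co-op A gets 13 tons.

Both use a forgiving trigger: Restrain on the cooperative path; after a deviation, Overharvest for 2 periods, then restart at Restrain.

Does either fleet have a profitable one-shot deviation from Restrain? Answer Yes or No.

IC: δ+…+δ^2 ≥ (62−34)/(34−13) = 4/3.
At δ = 8/9: partial sum = 1.6790 ≥ 1.3333. Cooperation sustainable.

No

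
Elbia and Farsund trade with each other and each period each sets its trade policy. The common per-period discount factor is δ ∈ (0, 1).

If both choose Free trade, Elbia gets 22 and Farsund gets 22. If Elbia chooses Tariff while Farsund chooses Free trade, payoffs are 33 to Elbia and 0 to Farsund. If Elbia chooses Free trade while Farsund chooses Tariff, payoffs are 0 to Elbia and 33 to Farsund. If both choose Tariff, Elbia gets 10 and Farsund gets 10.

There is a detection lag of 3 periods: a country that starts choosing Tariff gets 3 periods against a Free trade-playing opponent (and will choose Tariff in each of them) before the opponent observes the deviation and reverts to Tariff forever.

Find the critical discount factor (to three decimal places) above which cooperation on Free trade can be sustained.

A deviator earns 33 for 3 periods, then 10 forever; cooperating earns 22 forever. Multiplying the IC by (1−δ):
22 ≥ 33(1−δ^3) + 10δ^3, so 23·δ^3 ≥ 11 and δ^3 ≥ 11/23.
δ ≥ (11/23)^(1/3) ≈ 0.782.

0.782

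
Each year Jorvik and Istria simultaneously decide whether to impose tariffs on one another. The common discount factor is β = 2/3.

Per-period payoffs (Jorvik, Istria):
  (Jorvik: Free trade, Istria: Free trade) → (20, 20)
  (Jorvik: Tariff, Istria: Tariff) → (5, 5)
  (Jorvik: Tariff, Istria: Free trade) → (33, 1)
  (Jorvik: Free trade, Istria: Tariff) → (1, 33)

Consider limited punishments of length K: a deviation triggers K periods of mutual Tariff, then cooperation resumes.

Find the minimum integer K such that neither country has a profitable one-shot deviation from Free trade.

IC: β(1−β^K)/(1−β) ≥ (33−20)/(20−5) = 13/15.
With β = 2/3: need 1 − β^K ≥ 13/15·(1−2/3)/(2/3), i.e. β^K ≤ 0.5667.
Since (2/3)^1 = 0.6667 and (2/3)^2 = 0.4444, the smallest such K is 2.

2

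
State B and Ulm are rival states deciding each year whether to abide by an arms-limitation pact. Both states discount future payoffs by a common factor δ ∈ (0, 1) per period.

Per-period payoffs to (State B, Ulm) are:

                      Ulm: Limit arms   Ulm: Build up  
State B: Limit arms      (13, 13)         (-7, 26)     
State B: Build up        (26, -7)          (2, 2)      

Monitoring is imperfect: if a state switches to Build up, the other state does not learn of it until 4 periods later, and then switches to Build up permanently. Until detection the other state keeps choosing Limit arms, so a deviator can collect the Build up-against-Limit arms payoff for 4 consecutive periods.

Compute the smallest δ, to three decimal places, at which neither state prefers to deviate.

A deviator earns 26 for 4 periods, then 2 forever; cooperating earns 13 forever. Multiplying the IC by (1−δ):
13 ≥ 26(1−δ^4) + 2δ^4, so 24·δ^4 ≥ 13 and δ^4 ≥ 13/24.
δ ≥ (13/24)^(1/4) ≈ 0.858.

0.858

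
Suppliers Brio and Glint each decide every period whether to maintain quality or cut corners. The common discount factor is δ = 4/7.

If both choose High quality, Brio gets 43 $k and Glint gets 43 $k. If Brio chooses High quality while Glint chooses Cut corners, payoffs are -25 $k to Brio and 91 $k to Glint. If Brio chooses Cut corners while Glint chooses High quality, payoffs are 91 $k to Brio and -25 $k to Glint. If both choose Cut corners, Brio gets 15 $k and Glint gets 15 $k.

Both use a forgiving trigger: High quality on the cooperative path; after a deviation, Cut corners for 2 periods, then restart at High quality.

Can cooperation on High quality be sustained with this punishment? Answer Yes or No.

IC: δ+…+δ^2 ≥ (91−43)/(43−15) = 12/7.
At δ = 4/7: partial sum = 0.8980 < 1.7143. Cooperation not sustainable.

No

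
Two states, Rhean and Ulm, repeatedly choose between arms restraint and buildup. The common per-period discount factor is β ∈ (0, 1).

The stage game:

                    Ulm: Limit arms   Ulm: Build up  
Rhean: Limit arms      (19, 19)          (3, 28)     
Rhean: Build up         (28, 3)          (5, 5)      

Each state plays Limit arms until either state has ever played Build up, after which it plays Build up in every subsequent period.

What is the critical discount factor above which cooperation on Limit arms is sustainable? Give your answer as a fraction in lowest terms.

9/23

One-period gain from deviating is 28 − 19 = 9. The loss is 19 − 5 = 14 in every subsequent period, with present value 14·β/(1−β).
Deviation is unprofitable when 14·β/(1−β) ≥ 9, i.e. β/(1−β) ≥ 9/14.
Equivalently β ≥ 9/(9+14) = 9/23.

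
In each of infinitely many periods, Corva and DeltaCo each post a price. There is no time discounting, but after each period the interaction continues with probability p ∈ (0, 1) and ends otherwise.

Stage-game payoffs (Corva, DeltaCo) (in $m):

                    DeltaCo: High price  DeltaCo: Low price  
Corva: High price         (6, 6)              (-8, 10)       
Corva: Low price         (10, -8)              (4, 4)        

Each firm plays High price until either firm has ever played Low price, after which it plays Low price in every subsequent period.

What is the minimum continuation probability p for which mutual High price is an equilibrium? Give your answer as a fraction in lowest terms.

Expected cooperation value is 6 + p·6 + p²·6 + … = 6/(1−p); deviation gives 10 + p·4/(1−p).
6 ≥ 10(1−p) + 4p ⇒ 6p ≥ 4 ⇒ p ≥ 4/6 = 2/3.

2/3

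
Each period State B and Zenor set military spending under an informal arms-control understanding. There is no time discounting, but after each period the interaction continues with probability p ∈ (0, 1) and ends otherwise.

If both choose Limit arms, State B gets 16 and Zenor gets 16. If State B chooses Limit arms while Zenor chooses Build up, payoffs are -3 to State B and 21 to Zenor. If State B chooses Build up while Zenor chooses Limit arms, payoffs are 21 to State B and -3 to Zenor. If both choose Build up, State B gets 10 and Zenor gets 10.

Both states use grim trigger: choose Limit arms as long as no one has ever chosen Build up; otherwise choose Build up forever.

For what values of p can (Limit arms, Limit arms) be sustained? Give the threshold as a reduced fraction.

With no time discounting, the continuation probability p plays the role of the discount factor.
Grim-trigger IC: 16/(1−p) ≥ 21 + 10p/(1−p) ⇒ p ≥ (21−16)/(21−10) = 5/11.

5/11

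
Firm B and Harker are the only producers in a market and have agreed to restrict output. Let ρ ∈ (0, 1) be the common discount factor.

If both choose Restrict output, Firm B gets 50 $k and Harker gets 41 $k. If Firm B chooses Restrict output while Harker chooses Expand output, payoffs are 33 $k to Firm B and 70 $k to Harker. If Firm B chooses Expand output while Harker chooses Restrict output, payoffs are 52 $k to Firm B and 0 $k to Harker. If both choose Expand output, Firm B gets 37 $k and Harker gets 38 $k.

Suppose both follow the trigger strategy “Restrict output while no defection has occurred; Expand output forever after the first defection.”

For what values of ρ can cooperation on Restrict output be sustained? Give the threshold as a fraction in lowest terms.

Firm B's threshold: (52−50)/(52−37) = 2/15.
Harker's threshold: (70−41)/(70−38) = 29/32.
2/15 < 29/32, so Harker binds and ρ* = 29/32.

29/32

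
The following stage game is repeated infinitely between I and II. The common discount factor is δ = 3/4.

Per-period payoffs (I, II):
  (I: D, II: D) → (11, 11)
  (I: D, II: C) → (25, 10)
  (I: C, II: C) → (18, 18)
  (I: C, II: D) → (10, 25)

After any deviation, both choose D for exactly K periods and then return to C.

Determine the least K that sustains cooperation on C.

Need Σ_{k=1}^{K} δ^k ≥ (25−18)/(18−11) = 1.0000 at δ = 3/4.
At K = 1 the sum is 0.7500 < 1.0000; at K = 2 it is 1.3125 ≥ 1.0000.
So the minimum punishment length is K = 2.

2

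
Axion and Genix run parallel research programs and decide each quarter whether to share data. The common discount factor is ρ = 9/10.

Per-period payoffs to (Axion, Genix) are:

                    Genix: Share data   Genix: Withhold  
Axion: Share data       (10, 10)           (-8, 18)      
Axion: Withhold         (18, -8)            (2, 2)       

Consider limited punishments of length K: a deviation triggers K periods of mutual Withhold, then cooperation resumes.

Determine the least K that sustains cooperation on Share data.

No profitable deviation requires (10−2)(ρ+…+ρ^K) ≥ 18−10, i.e. ρ+…+ρ^K ≥ 1 ≈ 1.0000.
With ρ = 9/10, the partial sums are K=1: 0.9000, K=2: 1.7100.
K = 2 is the first length at which the sum reaches 1.0000.

2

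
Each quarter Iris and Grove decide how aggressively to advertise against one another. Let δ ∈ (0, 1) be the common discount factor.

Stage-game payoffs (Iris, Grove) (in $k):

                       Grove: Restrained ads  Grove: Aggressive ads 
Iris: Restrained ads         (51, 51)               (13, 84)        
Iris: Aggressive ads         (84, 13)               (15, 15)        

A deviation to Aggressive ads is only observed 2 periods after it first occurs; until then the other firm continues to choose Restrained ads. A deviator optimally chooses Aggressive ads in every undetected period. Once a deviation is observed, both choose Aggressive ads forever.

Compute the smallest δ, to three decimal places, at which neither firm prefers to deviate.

A deviator earns 84 for 2 periods, then 15 forever; cooperating earns 51 forever. Multiplying the IC by (1−δ):
51 ≥ 84(1−δ^2) + 15δ^2, so 69·δ^2 ≥ 33 and δ^2 ≥ 11/23.
δ ≥ (11/23)^(1/2) ≈ 0.692.

0.692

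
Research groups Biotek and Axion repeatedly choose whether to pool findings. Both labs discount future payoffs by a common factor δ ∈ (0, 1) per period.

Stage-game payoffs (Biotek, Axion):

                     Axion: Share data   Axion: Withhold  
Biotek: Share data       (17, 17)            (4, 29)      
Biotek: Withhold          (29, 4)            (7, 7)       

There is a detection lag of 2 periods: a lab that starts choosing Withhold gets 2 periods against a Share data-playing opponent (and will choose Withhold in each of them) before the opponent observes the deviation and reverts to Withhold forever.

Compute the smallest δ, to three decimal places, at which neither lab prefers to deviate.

0.739

A deviator earns 29 for 2 periods, then 7 forever; cooperating earns 17 forever. Multiplying the IC by (1−δ):
17 ≥ 29(1−δ^2) + 7δ^2, so 22·δ^2 ≥ 12 and δ^2 ≥ 6/11.
δ ≥ (6/11)^(1/2) ≈ 0.739.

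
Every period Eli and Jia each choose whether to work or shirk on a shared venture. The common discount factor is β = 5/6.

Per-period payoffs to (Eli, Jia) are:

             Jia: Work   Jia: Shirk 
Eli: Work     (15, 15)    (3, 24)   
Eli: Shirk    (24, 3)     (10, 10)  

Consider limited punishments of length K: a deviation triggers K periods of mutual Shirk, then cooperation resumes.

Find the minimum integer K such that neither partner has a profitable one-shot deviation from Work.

3

Need Σ_{k=1}^{K} β^k ≥ (24−15)/(15−10) = 1.8000 at β = 5/6.
At K = 2 the sum is 1.5278 < 1.8000; at K = 3 it is 2.1065 ≥ 1.8000.
So the minimum punishment length is K = 3.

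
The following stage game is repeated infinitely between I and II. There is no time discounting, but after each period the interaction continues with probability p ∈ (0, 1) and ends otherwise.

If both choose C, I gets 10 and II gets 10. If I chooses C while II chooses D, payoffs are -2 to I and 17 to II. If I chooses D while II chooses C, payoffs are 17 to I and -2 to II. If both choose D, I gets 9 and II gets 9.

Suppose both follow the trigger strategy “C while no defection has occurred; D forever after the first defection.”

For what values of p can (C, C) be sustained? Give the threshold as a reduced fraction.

7/8

Expected cooperation value is 10 + p·10 + p²·10 + … = 10/(1−p); deviation gives 17 + p·9/(1−p).
10 ≥ 17(1−p) + 9p ⇒ 8p ≥ 7 ⇒ p ≥ 7/8.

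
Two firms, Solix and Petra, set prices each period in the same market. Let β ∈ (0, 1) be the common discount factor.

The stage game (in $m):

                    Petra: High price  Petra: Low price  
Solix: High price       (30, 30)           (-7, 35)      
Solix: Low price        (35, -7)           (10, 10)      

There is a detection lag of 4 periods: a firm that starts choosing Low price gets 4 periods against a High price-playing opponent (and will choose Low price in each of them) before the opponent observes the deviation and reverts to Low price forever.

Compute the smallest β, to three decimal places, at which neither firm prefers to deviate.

The best deviation is to choose Low price for all 4 undetected periods, earning 35 each, then 10 forever once detected.
Deviation value: 35(1−β^4)/(1−β) + 10β^4/(1−β); cooperation value: 30/(1−β).
IC: 30 ≥ 35(1−β^4) + 10β^4 = 35 − 25β^4.
So β^4 ≥ 5/25 = 1/5, giving β ≥ (1/5)^(1/4) ≈ 0.669.

0.669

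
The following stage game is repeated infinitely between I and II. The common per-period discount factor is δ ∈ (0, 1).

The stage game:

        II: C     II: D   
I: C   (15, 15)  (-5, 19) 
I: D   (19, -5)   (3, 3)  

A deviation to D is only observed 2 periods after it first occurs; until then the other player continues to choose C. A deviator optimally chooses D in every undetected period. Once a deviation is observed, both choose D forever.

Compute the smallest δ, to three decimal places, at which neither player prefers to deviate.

A deviator earns 19 for 2 periods, then 3 forever; cooperating earns 15 forever. Multiplying the IC by (1−δ):
15 ≥ 19(1−δ^2) + 3δ^2, so 16·δ^2 ≥ 4 and δ^2 ≥ 1/4.
δ ≥ (1/4)^(1/2) ≈ 0.500.

0.500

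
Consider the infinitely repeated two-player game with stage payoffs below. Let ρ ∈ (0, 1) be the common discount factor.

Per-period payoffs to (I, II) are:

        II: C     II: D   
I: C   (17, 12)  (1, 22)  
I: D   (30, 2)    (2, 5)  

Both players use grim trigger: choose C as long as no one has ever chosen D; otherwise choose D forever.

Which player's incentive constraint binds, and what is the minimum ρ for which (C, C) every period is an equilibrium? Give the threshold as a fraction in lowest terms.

I's threshold: (30−17)/(30−2) = 13/28.
II's threshold: (22−12)/(22−5) = 10/17.
13/28 < 10/17, so II binds and ρ* = 10/17.

II; ρ ≥ 10/17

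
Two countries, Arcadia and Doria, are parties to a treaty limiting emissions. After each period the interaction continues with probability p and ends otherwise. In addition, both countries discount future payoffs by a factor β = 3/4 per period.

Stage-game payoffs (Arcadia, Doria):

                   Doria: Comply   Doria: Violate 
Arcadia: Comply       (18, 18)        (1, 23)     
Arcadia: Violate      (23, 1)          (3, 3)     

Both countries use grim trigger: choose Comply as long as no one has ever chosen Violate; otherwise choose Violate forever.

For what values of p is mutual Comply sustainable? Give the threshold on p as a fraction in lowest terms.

With continuation probability p and discount β, the effective per-period discount factor is βp.
Grim-trigger IC: βp ≥ (23−18)/(23−3) = 1/4.
So p ≥ (1/4)/(3/4) = 1/3.

1/3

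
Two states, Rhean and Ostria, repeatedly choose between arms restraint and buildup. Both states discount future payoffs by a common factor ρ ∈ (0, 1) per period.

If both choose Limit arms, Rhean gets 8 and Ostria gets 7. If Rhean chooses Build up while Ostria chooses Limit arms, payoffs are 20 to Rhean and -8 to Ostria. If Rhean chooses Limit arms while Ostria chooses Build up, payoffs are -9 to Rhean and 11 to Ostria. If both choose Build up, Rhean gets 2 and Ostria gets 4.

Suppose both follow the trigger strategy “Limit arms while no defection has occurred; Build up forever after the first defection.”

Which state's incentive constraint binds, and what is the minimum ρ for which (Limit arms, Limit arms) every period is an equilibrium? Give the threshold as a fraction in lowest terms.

Rhean's threshold: (20−8)/(20−2) = 2/3.
Ostria's threshold: (11−7)/(11−4) = 4/7.
2/3 > 4/7, so Rhean binds and ρ* = 2/3.

Rhean; ρ ≥ 2/3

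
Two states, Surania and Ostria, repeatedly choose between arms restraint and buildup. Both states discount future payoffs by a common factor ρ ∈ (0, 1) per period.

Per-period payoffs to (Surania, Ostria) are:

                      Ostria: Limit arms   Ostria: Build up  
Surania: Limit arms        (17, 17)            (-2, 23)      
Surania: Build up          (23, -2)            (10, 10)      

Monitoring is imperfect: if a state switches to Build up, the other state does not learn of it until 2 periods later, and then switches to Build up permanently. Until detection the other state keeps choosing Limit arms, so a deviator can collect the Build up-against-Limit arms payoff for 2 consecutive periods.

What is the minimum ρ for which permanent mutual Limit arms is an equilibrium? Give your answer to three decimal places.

0.679

A deviator earns 23 for 2 periods, then 10 forever; cooperating earns 17 forever. Multiplying the IC by (1−ρ):
17 ≥ 23(1−ρ^2) + 10ρ^2, so 13·ρ^2 ≥ 6 and ρ^2 ≥ 6/13.
ρ ≥ (6/13)^(1/2) ≈ 0.679.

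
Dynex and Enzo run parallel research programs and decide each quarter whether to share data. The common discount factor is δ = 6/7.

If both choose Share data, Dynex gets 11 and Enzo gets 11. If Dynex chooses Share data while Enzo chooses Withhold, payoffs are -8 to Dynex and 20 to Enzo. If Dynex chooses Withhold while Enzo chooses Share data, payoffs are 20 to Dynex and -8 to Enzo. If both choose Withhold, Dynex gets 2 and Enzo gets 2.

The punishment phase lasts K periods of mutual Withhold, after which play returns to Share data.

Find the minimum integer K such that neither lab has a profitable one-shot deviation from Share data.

No profitable deviation requires (11−2)(δ+…+δ^K) ≥ 20−11, i.e. δ+…+δ^K ≥ 1 ≈ 1.0000.
With δ = 6/7, the partial sums are K=1: 0.8571, K=2: 1.5918.
K = 2 is the first length at which the sum reaches 1.0000.

2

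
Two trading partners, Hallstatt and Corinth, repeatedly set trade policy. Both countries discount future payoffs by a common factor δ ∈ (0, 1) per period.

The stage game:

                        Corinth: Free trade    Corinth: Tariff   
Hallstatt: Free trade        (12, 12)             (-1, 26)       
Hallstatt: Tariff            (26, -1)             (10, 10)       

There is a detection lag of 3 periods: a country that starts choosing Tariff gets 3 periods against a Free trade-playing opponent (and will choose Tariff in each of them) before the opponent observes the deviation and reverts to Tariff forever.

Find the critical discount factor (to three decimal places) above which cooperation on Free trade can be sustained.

A deviator earns 26 for 3 periods, then 10 forever; cooperating earns 12 forever. Multiplying the IC by (1−δ):
12 ≥ 26(1−δ^3) + 10δ^3, so 16·δ^3 ≥ 14 and δ^3 ≥ 7/8.
δ ≥ (7/8)^(1/3) ≈ 0.956.

0.956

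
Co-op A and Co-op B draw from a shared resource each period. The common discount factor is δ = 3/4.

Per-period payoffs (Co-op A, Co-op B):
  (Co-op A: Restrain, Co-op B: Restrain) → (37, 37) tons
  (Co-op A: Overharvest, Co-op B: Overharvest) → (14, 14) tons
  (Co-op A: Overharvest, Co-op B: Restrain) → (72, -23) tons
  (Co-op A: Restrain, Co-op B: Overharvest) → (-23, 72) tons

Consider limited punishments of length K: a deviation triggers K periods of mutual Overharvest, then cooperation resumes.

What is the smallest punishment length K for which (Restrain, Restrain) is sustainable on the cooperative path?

3

Need Σ_{k=1}^{K} δ^k ≥ (72−37)/(37−14) = 1.5217 at δ = 3/4.
At K = 2 the sum is 1.3125 < 1.5217; at K = 3 it is 1.7344 ≥ 1.5217.
So the minimum punishment length is K = 3.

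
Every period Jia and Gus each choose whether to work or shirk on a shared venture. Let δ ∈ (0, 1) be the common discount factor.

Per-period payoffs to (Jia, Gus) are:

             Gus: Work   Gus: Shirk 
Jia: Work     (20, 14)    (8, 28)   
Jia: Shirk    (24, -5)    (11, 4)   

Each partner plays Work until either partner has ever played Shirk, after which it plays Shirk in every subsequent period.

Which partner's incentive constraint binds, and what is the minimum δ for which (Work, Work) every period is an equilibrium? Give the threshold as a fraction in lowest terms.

For Jia: deviation gain 24−20 = 4, per-period punishment loss 20−11 = 9. IC gives δ ≥ 4/13.
For Gus: gain 14, loss 10 per period, so δ ≥ 14/24 = 7/12.
The tighter constraint is Gus's, so cooperation needs δ ≥ 7/12.

Gus; δ ≥ 7/12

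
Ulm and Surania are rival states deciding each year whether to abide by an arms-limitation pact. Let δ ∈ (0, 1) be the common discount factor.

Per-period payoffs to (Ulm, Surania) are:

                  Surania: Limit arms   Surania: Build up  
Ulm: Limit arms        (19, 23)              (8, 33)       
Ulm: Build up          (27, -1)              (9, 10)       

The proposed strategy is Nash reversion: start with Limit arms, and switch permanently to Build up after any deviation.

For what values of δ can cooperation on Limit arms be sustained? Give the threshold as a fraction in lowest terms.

Ulm's threshold: (27−19)/(27−9) = 4/9.
Surania's threshold: (33−23)/(33−10) = 10/23.
4/9 > 10/23, so Ulm binds and δ* = 4/9.

4/9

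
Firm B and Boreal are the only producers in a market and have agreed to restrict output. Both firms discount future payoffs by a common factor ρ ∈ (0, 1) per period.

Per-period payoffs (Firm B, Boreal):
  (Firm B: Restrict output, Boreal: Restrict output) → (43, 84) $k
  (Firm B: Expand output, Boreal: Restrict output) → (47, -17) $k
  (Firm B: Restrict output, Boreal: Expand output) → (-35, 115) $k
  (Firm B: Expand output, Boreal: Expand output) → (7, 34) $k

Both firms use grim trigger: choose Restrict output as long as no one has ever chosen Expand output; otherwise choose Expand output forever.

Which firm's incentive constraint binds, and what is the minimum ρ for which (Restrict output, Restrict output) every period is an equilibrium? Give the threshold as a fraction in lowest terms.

Boreal; ρ ≥ 31/81

For Firm B: deviation gain 47−43 = 4, per-period punishment loss 43−7 = 36. IC gives ρ ≥ 4/40 = 1/10.
For Boreal: gain 31, loss 50 per period, so ρ ≥ 31/81.
The tighter constraint is Boreal's, so cooperation needs ρ ≥ 31/81.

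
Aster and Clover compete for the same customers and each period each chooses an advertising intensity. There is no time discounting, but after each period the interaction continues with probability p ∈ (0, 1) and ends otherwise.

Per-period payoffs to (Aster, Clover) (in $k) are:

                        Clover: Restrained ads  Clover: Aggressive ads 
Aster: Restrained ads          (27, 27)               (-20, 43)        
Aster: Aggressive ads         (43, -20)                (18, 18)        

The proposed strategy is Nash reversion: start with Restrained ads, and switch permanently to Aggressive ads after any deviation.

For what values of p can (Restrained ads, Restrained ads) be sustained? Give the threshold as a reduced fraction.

Expected cooperation value is 27 + p·27 + p²·27 + … = 27/(1−p); deviation gives 43 + p·18/(1−p).
27 ≥ 43(1−p) + 18p ⇒ 25p ≥ 16 ⇒ p ≥ 16/25.

16/25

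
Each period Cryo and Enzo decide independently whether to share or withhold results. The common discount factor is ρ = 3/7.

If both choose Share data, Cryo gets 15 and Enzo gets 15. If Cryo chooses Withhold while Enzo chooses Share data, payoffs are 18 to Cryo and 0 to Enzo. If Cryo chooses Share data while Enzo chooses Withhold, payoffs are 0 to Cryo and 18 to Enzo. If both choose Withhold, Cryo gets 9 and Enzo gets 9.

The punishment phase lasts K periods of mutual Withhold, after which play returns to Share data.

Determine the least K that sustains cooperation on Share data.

2

No profitable deviation requires (15−9)(ρ+…+ρ^K) ≥ 18−15, i.e. ρ+…+ρ^K ≥ 1/2 ≈ 0.5000.
With ρ = 3/7, the partial sums are K=1: 0.4286, K=2: 0.6122.
K = 2 is the first length at which the sum reaches 0.5000.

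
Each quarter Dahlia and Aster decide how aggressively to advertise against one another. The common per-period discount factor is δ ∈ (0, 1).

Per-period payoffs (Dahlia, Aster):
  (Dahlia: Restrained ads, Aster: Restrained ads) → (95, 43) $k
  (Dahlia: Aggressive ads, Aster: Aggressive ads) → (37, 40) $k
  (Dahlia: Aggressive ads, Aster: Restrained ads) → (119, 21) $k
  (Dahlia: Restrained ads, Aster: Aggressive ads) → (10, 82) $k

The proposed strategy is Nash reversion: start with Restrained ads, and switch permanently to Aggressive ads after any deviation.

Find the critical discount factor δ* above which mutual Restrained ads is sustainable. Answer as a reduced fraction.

13/14

For Dahlia: deviation gain 119−95 = 24, per-period punishment loss 95−37 = 58. IC gives δ ≥ 24/82 = 12/41.
For Aster: gain 39, loss 3 per period, so δ ≥ 39/42 = 13/14.
The tighter constraint is Aster's, so cooperation needs δ ≥ 13/14.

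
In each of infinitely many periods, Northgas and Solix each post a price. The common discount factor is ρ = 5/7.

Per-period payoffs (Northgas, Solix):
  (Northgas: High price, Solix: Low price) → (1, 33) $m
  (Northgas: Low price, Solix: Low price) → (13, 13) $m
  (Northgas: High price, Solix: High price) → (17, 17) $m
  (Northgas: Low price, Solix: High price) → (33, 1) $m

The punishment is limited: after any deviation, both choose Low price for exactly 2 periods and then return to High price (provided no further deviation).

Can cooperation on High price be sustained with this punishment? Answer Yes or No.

No

IC: ρ+…+ρ^2 ≥ (33−17)/(17−13) = 4.
At ρ = 5/7: partial sum = 1.2245 < 4.0000. Cooperation not sustainable.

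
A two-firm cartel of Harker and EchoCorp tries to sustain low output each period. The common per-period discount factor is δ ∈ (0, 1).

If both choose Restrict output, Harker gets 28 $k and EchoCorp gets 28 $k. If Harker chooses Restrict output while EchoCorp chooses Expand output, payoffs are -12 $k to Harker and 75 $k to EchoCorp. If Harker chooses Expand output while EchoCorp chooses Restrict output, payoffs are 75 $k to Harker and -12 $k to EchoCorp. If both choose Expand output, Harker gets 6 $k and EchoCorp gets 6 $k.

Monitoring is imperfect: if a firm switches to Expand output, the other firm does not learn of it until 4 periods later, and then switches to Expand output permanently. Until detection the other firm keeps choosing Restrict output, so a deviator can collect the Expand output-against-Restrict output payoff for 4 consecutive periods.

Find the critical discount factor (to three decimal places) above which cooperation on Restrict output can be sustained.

0.908

Deviating for the 4 undetected periods gains 75−28 = 47 per period over cooperation, then loses 28−6 = 22 per period forever once punishment starts.
Gain: 47(1 + δ + … + δ^3); loss: 22·δ^4/(1−δ).
No profitable deviation ⇔ 47(1−δ^4) ≤ 22·δ^4, i.e. δ^4 ≥ 47/(47+22) = 47/69.
Hence δ ≥ (47/69)^(1/4) ≈ 0.908.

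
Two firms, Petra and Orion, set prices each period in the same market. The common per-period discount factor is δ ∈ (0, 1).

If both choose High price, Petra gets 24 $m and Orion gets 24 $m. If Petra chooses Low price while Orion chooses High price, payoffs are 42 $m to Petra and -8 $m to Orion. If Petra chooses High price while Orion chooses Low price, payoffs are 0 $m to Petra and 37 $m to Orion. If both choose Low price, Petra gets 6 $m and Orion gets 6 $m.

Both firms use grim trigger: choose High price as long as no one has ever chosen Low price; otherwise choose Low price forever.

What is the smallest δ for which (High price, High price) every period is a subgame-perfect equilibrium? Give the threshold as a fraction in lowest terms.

1/2

Petra: cooperation gives 24 each period; deviation gives 42 once then 6 forever.
  24/(1−δ) ≥ 42 + 6δ/(1−δ) ⇒ δ ≥ 18/36 = 1/2.
Orion: cooperation gives 24 each period; deviation gives 37 once then 6 forever.
  δ ≥ 13/31.
Both must hold, so the binding constraint is Petra's: δ ≥ 1/2.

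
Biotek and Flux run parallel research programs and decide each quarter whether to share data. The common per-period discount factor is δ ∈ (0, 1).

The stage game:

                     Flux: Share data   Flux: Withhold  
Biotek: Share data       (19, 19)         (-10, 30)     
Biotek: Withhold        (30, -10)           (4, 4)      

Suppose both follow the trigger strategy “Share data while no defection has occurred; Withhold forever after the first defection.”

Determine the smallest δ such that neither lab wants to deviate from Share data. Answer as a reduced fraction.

11/26

Cooperation forever yields 19 each period: 19/(1−δ).
Deviating yields 30 once, then 4 forever: 30 + 4δ/(1−δ).
No profitable deviation requires 19/(1−δ) ≥ 30 + 4δ/(1−δ).
Multiplying by (1−δ): 19 ≥ 30(1−δ) + 4δ = 30 − 26δ.
So 26δ ≥ 11, i.e. δ ≥ 11/26.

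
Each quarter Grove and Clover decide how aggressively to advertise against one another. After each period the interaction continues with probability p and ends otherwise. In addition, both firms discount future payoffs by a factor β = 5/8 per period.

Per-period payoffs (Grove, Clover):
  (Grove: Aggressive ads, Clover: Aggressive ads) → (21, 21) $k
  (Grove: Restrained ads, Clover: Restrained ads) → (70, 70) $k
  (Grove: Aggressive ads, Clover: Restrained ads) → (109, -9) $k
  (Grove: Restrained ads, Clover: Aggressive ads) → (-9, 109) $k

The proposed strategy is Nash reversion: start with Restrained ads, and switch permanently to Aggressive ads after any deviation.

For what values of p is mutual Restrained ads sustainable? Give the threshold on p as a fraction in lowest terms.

Expected continuation weight on next period's payoff is β·p = 5/8·p, which plays the role of the discount factor.
Cooperation requires 5/8·p ≥ (109−70)/(109−21) = 39/88, hence p ≥ 39/55.

39/55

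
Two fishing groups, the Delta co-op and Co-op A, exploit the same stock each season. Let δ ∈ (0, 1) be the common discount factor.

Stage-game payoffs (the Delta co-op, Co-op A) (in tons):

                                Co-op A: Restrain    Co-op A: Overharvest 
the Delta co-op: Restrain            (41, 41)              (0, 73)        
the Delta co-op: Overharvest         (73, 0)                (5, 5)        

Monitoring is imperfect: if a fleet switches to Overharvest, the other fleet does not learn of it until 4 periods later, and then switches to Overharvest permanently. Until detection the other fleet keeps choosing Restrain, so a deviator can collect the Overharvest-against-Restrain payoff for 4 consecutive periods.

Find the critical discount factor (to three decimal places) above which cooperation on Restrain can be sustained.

Deviating for the 4 undetected periods gains 73−41 = 32 per period over cooperation, then loses 41−5 = 36 per period forever once punishment starts.
Gain: 32(1 + δ + … + δ^3); loss: 36·δ^4/(1−δ).
No profitable deviation ⇔ 32(1−δ^4) ≤ 36·δ^4, i.e. δ^4 ≥ 32/(32+36) = 8/17.
Hence δ ≥ (8/17)^(1/4) ≈ 0.828.

0.828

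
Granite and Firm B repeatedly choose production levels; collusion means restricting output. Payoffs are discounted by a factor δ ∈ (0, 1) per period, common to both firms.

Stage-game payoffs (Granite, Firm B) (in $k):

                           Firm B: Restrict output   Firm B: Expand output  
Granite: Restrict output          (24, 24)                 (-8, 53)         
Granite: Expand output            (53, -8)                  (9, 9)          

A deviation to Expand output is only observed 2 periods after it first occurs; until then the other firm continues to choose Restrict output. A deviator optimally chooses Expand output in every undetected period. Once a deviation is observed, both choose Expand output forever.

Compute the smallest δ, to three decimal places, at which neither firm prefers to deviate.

0.812

A deviator earns 53 for 2 periods, then 9 forever; cooperating earns 24 forever. Multiplying the IC by (1−δ):
24 ≥ 53(1−δ^2) + 9δ^2, so 44·δ^2 ≥ 29 and δ^2 ≥ 29/44.
δ ≥ (29/44)^(1/2) ≈ 0.812.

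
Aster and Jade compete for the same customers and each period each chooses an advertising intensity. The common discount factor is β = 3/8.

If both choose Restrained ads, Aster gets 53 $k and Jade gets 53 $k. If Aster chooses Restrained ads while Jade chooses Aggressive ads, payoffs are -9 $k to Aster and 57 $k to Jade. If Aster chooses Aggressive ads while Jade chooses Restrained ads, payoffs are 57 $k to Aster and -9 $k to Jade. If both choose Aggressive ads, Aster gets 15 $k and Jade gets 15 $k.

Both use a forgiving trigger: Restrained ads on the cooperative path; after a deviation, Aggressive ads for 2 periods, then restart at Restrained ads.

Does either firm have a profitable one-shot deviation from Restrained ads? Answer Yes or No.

No

A one-shot deviation gives 57 now, then 15 for 2 periods, then back to 53.
Gain from deviating: (57−53) today; loss: (53−15) in each of the next 2 periods.
No-deviation condition: (53−15)(β+…+β^2) ≥ 57−53, i.e. β+…+β^2 ≥ 2/19.
At β = 3/8: β+…+β^2 = 0.5156 ≥ 0.1053.
So cooperation is sustainable.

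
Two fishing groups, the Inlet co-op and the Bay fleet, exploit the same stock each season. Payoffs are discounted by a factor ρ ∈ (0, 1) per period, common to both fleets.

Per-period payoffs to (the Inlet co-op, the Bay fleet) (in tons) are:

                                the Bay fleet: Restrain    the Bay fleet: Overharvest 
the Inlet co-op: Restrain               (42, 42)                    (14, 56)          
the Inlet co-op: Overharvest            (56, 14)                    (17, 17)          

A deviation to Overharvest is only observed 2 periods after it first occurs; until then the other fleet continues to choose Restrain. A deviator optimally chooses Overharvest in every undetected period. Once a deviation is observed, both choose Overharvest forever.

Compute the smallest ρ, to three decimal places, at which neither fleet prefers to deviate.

0.599

Deviating for the 2 undetected periods gains 56−42 = 14 per period over cooperation, then loses 42−17 = 25 per period forever once punishment starts.
Gain: 14(1 + ρ + … + ρ^1); loss: 25·ρ^2/(1−ρ).
No profitable deviation ⇔ 14(1−ρ^2) ≤ 25·ρ^2, i.e. ρ^2 ≥ 14/(14+25) = 14/39.
Hence ρ ≥ (14/39)^(1/2) ≈ 0.599.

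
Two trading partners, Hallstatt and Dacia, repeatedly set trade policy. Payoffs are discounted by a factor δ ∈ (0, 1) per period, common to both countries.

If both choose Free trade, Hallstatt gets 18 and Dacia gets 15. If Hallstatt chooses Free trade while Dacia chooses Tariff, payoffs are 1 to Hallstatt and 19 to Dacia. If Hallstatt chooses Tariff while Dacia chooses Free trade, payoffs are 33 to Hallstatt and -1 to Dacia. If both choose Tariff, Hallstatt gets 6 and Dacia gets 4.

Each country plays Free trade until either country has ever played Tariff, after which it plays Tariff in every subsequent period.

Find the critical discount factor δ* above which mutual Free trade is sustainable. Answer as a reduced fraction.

5/9

For Hallstatt: deviation gain 33−18 = 15, per-period punishment loss 18−6 = 12. IC gives δ ≥ 15/27 = 5/9.
For Dacia: gain 4, loss 11 per period, so δ ≥ 4/15.
The tighter constraint is Hallstatt's, so cooperation needs δ ≥ 5/9.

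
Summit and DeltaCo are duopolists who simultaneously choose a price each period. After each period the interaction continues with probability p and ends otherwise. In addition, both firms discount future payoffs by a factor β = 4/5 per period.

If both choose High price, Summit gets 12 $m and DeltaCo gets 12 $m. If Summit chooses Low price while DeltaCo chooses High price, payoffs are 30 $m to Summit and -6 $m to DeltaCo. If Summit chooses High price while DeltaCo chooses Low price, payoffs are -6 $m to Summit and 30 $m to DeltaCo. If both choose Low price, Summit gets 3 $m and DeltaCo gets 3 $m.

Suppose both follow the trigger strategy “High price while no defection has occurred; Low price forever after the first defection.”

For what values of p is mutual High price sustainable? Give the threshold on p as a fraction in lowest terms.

5/6

With continuation probability p and discount β, the effective per-period discount factor is βp.
Grim-trigger IC: βp ≥ (30−12)/(30−3) = 2/3.
So p ≥ (2/3)/(4/5) = 5/6.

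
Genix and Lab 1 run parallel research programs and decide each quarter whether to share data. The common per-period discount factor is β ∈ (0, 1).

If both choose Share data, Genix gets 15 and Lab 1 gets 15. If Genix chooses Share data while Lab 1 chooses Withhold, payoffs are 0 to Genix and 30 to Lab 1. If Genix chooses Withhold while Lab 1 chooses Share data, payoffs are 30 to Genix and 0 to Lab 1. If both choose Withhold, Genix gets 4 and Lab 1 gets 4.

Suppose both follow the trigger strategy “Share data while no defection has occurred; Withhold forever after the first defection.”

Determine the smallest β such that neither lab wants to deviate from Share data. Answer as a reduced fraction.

15/26

Cooperation forever yields 15 each period: 15/(1−β).
Deviating yields 30 once, then 4 forever: 30 + 4β/(1−β).
No profitable deviation requires 15/(1−β) ≥ 30 + 4β/(1−β).
Multiplying by (1−β): 15 ≥ 30(1−β) + 4β = 30 − 26β.
So 26β ≥ 15, i.e. β ≥ 15/26.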